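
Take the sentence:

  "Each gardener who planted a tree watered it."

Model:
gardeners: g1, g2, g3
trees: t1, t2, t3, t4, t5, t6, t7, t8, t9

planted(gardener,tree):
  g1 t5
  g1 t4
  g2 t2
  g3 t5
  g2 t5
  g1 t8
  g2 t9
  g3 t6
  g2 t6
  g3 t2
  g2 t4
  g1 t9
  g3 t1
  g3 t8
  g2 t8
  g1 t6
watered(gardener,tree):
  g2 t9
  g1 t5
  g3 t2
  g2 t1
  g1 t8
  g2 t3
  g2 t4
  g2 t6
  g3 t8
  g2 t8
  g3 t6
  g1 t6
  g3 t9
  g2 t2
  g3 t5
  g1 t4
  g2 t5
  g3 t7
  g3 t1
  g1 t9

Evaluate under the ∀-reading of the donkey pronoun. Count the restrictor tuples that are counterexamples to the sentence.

"it" takes "a tree" as antecedent — a donkey pronoun bound across the clause boundary.
Strong reading: for every (g,t) with planted(g,t), watered(g,t).
Restrictor pairs: (g1,t4) ✓  (g1,t5) ✓  (g1,t6) ✓  (g1,t8) ✓  (g1,t9) ✓  (g2,t2) ✓  (g2,t4) ✓  (g2,t5) ✓  (g2,t6) ✓  (g2,t8) ✓  (g2,t9) ✓  (g3,t1) ✓  (g3,t2) ✓  (g3,t5) ✓  (g3,t6) ✓  (g3,t8) ✓
Counterexamples (restrictor pairs failing the scope): 0.

0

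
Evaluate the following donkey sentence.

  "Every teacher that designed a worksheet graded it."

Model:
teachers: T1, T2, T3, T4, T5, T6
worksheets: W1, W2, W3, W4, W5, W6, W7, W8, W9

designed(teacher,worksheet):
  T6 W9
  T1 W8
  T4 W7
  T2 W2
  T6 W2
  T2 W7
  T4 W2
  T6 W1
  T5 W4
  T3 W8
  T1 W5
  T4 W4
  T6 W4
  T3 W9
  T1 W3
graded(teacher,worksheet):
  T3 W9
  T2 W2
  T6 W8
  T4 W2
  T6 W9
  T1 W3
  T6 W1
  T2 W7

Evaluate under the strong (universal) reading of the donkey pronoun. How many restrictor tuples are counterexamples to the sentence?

"it" takes "a worksheet" as antecedent — a donkey pronoun bound across the clause boundary.
Strong reading: for every (t,w) with designed(t,w), graded(t,w).
Restrictor pairs: (T1,W3) ✓  (T1,W5) ✗  (T1,W8) ✗  (T2,W2) ✓  (T2,W7) ✓  (T3,W8) ✗  (T3,W9) ✓  (T4,W2) ✓  (T4,W4) ✗  (T4,W7) ✗  (T5,W4) ✗  (T6,W1) ✓  (T6,W2) ✗  (T6,W4) ✗  (T6,W9) ✓
Counterexamples (restrictor pairs failing the scope): 8.

8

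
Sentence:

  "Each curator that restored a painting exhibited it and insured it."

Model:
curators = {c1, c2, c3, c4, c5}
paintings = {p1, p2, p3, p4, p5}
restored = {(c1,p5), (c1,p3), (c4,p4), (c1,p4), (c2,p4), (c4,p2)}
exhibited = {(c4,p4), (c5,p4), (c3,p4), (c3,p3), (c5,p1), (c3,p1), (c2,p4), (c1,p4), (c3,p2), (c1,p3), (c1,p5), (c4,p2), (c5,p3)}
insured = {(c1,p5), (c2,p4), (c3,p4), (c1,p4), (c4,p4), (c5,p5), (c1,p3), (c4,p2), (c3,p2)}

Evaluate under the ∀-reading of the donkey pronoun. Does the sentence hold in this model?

True

"it" takes "a painting" as antecedent — a donkey pronoun bound across the clause boundary.
Strong reading: for every (c,p) with restored(c,p), exhibited(c,p) ∧ insured(c,p).
Restrictor pairs: (c1,p3) ✓  (c1,p4) ✓  (c1,p5) ✓  (c2,p4) ✓  (c4,p2) ✓  (c4,p4) ✓
Every restrictor pair satisfies the scope.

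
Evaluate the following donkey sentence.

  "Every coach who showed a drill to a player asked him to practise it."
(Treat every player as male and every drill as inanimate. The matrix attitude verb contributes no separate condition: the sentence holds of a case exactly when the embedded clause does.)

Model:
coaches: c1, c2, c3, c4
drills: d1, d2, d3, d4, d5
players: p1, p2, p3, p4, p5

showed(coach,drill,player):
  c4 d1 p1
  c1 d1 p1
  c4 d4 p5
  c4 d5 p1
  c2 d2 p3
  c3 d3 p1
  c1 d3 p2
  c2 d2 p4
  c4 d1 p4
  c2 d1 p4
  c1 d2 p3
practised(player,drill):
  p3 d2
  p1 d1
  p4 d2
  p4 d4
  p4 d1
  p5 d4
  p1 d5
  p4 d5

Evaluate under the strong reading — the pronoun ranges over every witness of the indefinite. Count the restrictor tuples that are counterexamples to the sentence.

2

"him" takes "a player" as antecedent and "it" takes "a drill"; both are donkey pronouns co-varying with the restrictor.
Strong reading: for every (c,d,p) with showed(c,d,p), practised(p,d).
Restrictor triples: (c1,d1,p1)→practised(p1,d1) ✓  (c1,d2,p3)→practised(p3,d2) ✓  (c1,d3,p2)→practised(p2,d3) ✗  (c2,d1,p4)→practised(p4,d1) ✓  (c2,d2,p3)→practised(p3,d2) ✓  (c2,d2,p4)→practised(p4,d2) ✓  (c3,d3,p1)→practised(p1,d3) ✗  (c4,d1,p1)→practised(p1,d1) ✓  (c4,d1,p4)→practised(p4,d1) ✓  (c4,d4,p5)→practised(p5,d4) ✓  (c4,d5,p1)→practised(p1,d5) ✓
Counterexamples (restrictor triples failing the scope): 2.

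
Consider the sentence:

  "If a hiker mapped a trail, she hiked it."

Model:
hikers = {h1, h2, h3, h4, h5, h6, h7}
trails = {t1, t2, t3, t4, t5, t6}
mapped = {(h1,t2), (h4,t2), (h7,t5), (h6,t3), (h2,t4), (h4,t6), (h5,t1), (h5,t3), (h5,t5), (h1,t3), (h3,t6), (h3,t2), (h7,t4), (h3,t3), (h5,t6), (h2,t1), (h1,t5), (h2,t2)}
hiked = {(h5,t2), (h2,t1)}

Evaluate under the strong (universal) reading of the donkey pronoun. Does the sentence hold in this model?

"it" takes "a trail" as antecedent — a donkey pronoun bound across the clause boundary.
Strong reading: for every (h,t) with mapped(h,t), hiked(h,t).
Restrictor pairs: (h1,t2) ✗  (h1,t3) ✗  (h1,t5) ✗  (h2,t1) ✓  (h2,t2) ✗  (h2,t4) ✗  (h3,t2) ✗  (h3,t3) ✗  (h3,t6) ✗  (h4,t2) ✗  (h4,t6) ✗  (h5,t1) ✗  (h5,t3) ✗  (h5,t5) ✗  (h5,t6) ✗  (h6,t3) ✗  (h7,t4) ✗  (h7,t5) ✗
Counterexample: (h1,t2) is in mapped but fails the scope.

False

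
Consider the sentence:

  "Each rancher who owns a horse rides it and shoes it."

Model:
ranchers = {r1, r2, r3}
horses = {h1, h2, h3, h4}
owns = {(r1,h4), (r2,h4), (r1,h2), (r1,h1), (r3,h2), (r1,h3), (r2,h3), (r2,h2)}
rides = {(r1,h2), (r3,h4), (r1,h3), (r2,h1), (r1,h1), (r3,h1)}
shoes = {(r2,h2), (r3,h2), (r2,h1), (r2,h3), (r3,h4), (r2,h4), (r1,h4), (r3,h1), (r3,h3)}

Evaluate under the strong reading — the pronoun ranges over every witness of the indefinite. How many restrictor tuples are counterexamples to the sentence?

"it" takes "a horse" as antecedent — a donkey pronoun bound across the clause boundary.
Strong reading: for every (r,h) with owns(r,h), rides(r,h) ∧ shoes(r,h).
Restrictor pairs: (r1,h1) ✗  (r1,h2) ✗  (r1,h3) ✗  (r1,h4) ✗  (r2,h2) ✗  (r2,h3) ✗  (r2,h4) ✗  (r3,h2) ✗
Counterexamples (restrictor pairs failing the scope): 8.

8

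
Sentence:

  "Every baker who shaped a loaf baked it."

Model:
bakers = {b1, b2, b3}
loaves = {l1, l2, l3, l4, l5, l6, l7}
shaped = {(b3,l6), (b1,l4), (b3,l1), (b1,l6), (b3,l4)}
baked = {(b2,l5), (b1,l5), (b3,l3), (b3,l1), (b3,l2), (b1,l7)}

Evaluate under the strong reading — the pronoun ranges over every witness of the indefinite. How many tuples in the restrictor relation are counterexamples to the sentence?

4

"it" takes "a loaf" as antecedent — a donkey pronoun bound across the clause boundary.
Strong reading: for every (b,l) with shaped(b,l), baked(b,l).
Restrictor pairs: (b1,l4) ✗  (b1,l6) ✗  (b3,l1) ✓  (b3,l4) ✗  (b3,l6) ✗
Counterexamples (restrictor pairs failing the scope): 4.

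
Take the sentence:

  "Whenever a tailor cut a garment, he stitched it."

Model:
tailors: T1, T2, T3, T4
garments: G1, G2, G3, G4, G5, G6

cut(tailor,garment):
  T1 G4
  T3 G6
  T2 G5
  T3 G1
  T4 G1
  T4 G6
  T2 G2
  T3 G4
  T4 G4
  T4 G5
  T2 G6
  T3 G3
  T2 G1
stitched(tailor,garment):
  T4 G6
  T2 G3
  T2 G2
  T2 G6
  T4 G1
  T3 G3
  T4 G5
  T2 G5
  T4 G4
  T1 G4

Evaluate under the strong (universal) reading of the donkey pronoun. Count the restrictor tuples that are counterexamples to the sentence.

4

"it" takes "a garment" as antecedent — a donkey pronoun bound across the clause boundary.
Strong reading: for every (t,g) with cut(t,g), stitched(t,g).
Restrictor pairs: (T1,G4) ✓  (T2,G1) ✗  (T2,G2) ✓  (T2,G5) ✓  (T2,G6) ✓  (T3,G1) ✗  (T3,G3) ✓  (T3,G4) ✗  (T3,G6) ✗  (T4,G1) ✓  (T4,G4) ✓  (T4,G5) ✓  (T4,G6) ✓
Counterexamples (restrictor pairs failing the scope): 4.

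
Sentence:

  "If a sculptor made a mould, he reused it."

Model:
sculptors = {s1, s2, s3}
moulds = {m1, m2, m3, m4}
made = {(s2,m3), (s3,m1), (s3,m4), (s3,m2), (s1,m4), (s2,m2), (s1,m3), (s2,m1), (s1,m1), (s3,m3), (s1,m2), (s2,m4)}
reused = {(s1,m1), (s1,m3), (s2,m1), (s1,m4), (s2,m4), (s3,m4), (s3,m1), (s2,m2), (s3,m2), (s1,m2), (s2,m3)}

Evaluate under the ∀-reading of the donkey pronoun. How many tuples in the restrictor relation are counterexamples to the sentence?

"it" takes "a mould" as antecedent — a donkey pronoun bound across the clause boundary.
Strong reading: for every (s,m) with made(s,m), reused(s,m).
Restrictor pairs: (s1,m1) ✓  (s1,m2) ✓  (s1,m3) ✓  (s1,m4) ✓  (s2,m1) ✓  (s2,m2) ✓  (s2,m3) ✓  (s2,m4) ✓  (s3,m1) ✓  (s3,m2) ✓  (s3,m3) ✗  (s3,m4) ✓
Counterexamples (restrictor pairs failing the scope): 1.

1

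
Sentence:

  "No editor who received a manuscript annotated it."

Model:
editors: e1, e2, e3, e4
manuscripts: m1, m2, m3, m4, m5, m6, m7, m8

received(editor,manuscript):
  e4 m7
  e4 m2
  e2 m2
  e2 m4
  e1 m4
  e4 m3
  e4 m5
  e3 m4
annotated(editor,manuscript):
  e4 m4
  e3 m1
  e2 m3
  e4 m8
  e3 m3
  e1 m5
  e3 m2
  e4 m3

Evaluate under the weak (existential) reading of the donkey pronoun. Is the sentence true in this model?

False

"it" takes "a manuscript" as antecedent — a donkey pronoun bound across the clause boundary.
Truth condition: for no (e,m) with received(e,m) does annotated(e,m) hold.
Restrictor pairs — does the scope hold? (e1,m4):fails  (e2,m2):fails  (e2,m4):fails  (e3,m4):fails  (e4,m2):fails  (e4,m3):holds  (e4,m5):fails  (e4,m7):fails
Scope holds for 1 pair(s), so the sentence is false.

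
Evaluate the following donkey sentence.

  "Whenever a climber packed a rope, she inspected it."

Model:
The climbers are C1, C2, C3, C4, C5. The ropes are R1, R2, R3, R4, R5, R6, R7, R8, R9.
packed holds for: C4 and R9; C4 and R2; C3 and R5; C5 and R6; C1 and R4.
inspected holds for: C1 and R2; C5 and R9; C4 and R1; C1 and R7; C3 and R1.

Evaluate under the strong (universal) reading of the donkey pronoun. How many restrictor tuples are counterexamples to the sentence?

5

"it" takes "a rope" as antecedent — a donkey pronoun bound across the clause boundary.
Strong reading: for every (c,r) with packed(c,r), inspected(c,r).
Restrictor pairs: (C1,R4) ✗  (C3,R5) ✗  (C4,R2) ✗  (C4,R9) ✗  (C5,R6) ✗
Counterexamples (restrictor pairs failing the scope): 5.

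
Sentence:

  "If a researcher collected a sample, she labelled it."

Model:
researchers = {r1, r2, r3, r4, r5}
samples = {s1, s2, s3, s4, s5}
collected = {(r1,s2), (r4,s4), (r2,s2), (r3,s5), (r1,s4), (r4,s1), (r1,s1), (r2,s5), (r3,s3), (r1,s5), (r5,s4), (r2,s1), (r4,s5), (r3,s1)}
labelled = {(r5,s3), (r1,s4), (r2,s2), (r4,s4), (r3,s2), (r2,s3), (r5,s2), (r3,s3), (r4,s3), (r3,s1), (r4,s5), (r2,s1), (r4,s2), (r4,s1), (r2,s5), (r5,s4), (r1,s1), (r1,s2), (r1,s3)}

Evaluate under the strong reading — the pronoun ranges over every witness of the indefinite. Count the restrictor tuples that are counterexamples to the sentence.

"it" takes "a sample" as antecedent — a donkey pronoun bound across the clause boundary.
Strong reading: for every (r,s) with collected(r,s), labelled(r,s).
Restrictor pairs: (r1,s1) ✓  (r1,s2) ✓  (r1,s4) ✓  (r1,s5) ✗  (r2,s1) ✓  (r2,s2) ✓  (r2,s5) ✓  (r3,s1) ✓  (r3,s3) ✓  (r3,s5) ✗  (r4,s1) ✓  (r4,s4) ✓  (r4,s5) ✓  (r5,s4) ✓
Counterexamples (restrictor pairs failing the scope): 2.

2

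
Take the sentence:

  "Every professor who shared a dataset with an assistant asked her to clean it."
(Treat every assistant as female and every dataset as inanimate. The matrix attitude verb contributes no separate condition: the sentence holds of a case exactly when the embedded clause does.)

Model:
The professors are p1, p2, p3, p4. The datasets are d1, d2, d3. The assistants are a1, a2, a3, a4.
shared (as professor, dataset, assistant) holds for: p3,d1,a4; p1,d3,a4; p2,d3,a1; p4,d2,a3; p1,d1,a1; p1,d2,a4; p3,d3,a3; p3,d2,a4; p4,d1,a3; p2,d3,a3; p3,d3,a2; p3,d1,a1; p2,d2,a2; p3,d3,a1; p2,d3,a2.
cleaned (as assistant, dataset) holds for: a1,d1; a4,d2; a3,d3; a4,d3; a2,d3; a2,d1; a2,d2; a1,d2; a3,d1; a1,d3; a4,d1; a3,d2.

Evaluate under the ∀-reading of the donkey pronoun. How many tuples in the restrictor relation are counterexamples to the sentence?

0

"her" takes "an assistant" as antecedent and "it" takes "a dataset"; both are donkey pronouns co-varying with the restrictor.
Strong reading: for every (p,d,a) with shared(p,d,a), cleaned(a,d).
Restrictor triples: (p1,d1,a1)→cleaned(a1,d1) ✓  (p1,d2,a4)→cleaned(a4,d2) ✓  (p1,d3,a4)→cleaned(a4,d3) ✓  (p2,d2,a2)→cleaned(a2,d2) ✓  (p2,d3,a1)→cleaned(a1,d3) ✓  (p2,d3,a2)→cleaned(a2,d3) ✓  (p2,d3,a3)→cleaned(a3,d3) ✓  (p3,d1,a1)→cleaned(a1,d1) ✓  (p3,d1,a4)→cleaned(a4,d1) ✓  (p3,d2,a4)→cleaned(a4,d2) ✓  (p3,d3,a1)→cleaned(a1,d3) ✓  (p3,d3,a2)→cleaned(a2,d3) ✓  (p3,d3,a3)→cleaned(a3,d3) ✓  (p4,d1,a3)→cleaned(a3,d1) ✓  (p4,d2,a3)→cleaned(a3,d2) ✓
Counterexamples (restrictor triples failing the scope): 0.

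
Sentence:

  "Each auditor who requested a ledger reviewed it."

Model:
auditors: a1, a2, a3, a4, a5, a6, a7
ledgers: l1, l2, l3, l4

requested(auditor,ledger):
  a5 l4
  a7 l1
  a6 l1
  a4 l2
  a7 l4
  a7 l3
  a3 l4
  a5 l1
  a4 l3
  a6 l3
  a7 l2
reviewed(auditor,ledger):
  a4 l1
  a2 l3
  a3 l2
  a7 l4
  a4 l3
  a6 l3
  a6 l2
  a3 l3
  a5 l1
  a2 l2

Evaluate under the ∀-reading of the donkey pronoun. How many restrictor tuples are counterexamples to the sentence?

"it" takes "a ledger" as antecedent — a donkey pronoun bound across the clause boundary.
Strong reading: for every (a,l) with requested(a,l), reviewed(a,l).
Restrictor pairs: (a3,l4) ✗  (a4,l2) ✗  (a4,l3) ✓  (a5,l1) ✓  (a5,l4) ✗  (a6,l1) ✗  (a6,l3) ✓  (a7,l1) ✗  (a7,l2) ✗  (a7,l3) ✗  (a7,l4) ✓
Counterexamples (restrictor pairs failing the scope): 7.

7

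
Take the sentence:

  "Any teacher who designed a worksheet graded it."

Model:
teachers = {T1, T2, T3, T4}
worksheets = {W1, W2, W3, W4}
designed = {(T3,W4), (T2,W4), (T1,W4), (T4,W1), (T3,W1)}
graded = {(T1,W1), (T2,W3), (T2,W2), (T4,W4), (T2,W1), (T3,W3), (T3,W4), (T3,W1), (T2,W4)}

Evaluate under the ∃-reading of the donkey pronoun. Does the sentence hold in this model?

False

"it" takes "a worksheet" as antecedent — a donkey pronoun bound across the clause boundary.
Weak reading: every teacher t with some designed-worksheet has at least one designed-worksheet w such that graded(t,w).
Per teacher: T1:✗  T2:✓  T3:✓  T4:✗
T1 has no witness among its designed-worksheets.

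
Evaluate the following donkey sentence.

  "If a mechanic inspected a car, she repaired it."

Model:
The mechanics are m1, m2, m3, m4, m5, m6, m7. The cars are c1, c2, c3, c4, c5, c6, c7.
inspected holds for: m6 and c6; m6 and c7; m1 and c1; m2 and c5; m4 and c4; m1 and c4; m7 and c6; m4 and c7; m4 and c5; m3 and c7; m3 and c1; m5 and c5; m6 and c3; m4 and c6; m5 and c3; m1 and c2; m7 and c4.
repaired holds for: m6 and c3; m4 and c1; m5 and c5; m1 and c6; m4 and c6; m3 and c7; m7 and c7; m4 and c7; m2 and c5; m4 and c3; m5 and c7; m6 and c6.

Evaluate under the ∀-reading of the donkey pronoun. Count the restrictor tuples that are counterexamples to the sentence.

"it" takes "a car" as antecedent — a donkey pronoun bound across the clause boundary.
Strong reading: for every (m,c) with inspected(m,c), repaired(m,c).
Restrictor pairs: (m1,c1) ✗  (m1,c2) ✗  (m1,c4) ✗  (m2,c5) ✓  (m3,c1) ✗  (m3,c7) ✓  (m4,c4) ✗  (m4,c5) ✗  (m4,c6) ✓  (m4,c7) ✓  (m5,c3) ✗  (m5,c5) ✓  (m6,c3) ✓  (m6,c6) ✓  (m6,c7) ✗  (m7,c4) ✗  (m7,c6) ✗
Counterexamples (restrictor pairs failing the scope): 10.

10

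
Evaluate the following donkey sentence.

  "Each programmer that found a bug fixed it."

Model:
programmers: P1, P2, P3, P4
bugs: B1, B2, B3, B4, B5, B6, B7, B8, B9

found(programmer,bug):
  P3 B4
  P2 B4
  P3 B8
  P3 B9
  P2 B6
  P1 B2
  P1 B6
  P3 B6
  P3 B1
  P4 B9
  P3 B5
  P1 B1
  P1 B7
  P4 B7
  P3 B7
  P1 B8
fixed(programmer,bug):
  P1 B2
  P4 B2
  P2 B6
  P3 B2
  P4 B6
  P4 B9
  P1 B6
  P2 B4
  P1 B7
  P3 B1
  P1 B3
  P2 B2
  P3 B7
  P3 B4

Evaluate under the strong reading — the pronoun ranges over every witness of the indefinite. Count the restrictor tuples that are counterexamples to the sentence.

"it" takes "a bug" as antecedent — a donkey pronoun bound across the clause boundary.
Strong reading: for every (p,b) with found(p,b), fixed(p,b).
Restrictor pairs: (P1,B1) ✗  (P1,B2) ✓  (P1,B6) ✓  (P1,B7) ✓  (P1,B8) ✗  (P2,B4) ✓  (P2,B6) ✓  (P3,B1) ✓  (P3,B4) ✓  (P3,B5) ✗  (P3,B6) ✗  (P3,B7) ✓  (P3,B8) ✗  (P3,B9) ✗  (P4,B7) ✗  (P4,B9) ✓
Counterexamples (restrictor pairs failing the scope): 7.

7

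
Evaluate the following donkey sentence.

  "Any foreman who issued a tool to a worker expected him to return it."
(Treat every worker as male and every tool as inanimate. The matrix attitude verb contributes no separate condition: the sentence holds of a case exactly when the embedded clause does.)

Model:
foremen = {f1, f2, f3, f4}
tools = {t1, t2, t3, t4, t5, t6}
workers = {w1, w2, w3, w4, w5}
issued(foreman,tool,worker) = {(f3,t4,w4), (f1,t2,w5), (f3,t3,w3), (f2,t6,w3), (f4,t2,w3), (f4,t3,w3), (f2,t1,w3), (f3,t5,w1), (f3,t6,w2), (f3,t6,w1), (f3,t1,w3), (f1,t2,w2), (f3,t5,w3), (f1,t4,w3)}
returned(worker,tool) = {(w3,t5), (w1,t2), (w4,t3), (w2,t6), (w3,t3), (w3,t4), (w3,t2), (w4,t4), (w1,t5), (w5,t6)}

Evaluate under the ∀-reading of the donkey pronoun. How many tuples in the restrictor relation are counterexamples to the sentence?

"him" takes "a worker" as antecedent and "it" takes "a tool"; both are donkey pronouns co-varying with the restrictor.
Strong reading: for every (f,t,w) with issued(f,t,w), returned(w,t).
Restrictor triples: (f1,t2,w2)→returned(w2,t2) ✗  (f1,t2,w5)→returned(w5,t2) ✗  (f1,t4,w3)→returned(w3,t4) ✓  (f2,t1,w3)→returned(w3,t1) ✗  (f2,t6,w3)→returned(w3,t6) ✗  (f3,t1,w3)→returned(w3,t1) ✗  (f3,t3,w3)→returned(w3,t3) ✓  (f3,t4,w4)→returned(w4,t4) ✓  (f3,t5,w1)→returned(w1,t5) ✓  (f3,t5,w3)→returned(w3,t5) ✓  (f3,t6,w1)→returned(w1,t6) ✗  (f3,t6,w2)→returned(w2,t6) ✓  (f4,t2,w3)→returned(w3,t2) ✓  (f4,t3,w3)→returned(w3,t3) ✓
Counterexamples (restrictor triples failing the scope): 6.

6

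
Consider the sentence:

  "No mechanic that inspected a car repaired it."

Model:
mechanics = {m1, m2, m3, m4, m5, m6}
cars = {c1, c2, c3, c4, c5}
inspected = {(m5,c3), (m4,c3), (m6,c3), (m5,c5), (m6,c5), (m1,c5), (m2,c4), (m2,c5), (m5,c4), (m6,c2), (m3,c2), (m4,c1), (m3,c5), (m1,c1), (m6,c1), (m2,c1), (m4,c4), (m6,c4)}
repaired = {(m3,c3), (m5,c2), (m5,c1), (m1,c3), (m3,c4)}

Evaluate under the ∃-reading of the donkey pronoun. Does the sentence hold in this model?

"it" takes "a car" as antecedent — a donkey pronoun bound across the clause boundary.
Truth condition: for no (m,c) with inspected(m,c) does repaired(m,c) hold.
Restrictor pairs — does the scope hold? (m1,c1):fails  (m1,c5):fails  (m2,c1):fails  (m2,c4):fails  (m2,c5):fails  (m3,c2):fails  (m3,c5):fails  (m4,c1):fails  (m4,c3):fails  (m4,c4):fails  (m5,c3):fails  (m5,c4):fails  (m5,c5):fails  (m6,c1):fails  (m6,c2):fails  (m6,c3):fails  (m6,c4):fails  (m6,c5):fails
Scope holds for no restrictor pair, so the sentence is true.

True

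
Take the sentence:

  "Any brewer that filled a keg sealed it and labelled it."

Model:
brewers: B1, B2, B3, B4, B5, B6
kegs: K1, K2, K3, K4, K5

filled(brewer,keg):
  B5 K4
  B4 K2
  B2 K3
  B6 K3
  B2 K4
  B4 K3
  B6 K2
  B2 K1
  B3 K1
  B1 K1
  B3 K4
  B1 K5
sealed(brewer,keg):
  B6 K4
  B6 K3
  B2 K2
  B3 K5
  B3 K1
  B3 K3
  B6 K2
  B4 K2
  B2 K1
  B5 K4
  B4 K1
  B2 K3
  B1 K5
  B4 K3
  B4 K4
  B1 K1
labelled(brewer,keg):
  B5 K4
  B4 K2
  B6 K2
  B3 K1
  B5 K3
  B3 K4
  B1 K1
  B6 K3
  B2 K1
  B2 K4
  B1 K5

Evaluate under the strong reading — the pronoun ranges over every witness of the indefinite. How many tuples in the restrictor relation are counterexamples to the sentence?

4

"it" takes "a keg" as antecedent — a donkey pronoun bound across the clause boundary.
Strong reading: for every (b,k) with filled(b,k), sealed(b,k) ∧ labelled(b,k).
Restrictor pairs: (B1,K1) ✓  (B1,K5) ✓  (B2,K1) ✓  (B2,K3) ✗  (B2,K4) ✗  (B3,K1) ✓  (B3,K4) ✗  (B4,K2) ✓  (B4,K3) ✗  (B5,K4) ✓  (B6,K2) ✓  (B6,K3) ✓
Counterexamples (restrictor pairs failing the scope): 4.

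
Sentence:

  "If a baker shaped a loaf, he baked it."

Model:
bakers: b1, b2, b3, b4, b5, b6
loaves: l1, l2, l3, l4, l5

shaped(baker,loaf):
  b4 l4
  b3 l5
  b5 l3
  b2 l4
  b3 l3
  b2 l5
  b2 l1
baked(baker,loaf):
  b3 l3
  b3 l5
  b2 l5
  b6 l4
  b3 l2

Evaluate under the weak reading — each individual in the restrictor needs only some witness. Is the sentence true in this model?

"it" takes "a loaf" as antecedent — a donkey pronoun bound across the clause boundary.
Weak reading: every baker b with some shaped-loaf has at least one shaped-loaf l such that baked(b,l).
Per baker: b2:✓  b3:✓  b4:✗  b5:✗
b4 has no witness among its shaped-loaves.

False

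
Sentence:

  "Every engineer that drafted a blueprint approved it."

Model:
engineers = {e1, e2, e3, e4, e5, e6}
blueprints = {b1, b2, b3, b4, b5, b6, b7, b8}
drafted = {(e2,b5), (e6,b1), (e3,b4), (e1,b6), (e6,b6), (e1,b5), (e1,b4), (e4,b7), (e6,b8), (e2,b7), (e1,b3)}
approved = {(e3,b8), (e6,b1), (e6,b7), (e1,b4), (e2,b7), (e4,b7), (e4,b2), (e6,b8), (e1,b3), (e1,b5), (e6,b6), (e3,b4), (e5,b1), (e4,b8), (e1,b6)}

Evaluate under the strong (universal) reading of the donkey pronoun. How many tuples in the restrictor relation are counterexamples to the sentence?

1

"it" takes "a blueprint" as antecedent — a donkey pronoun bound across the clause boundary.
Strong reading: for every (e,b) with drafted(e,b), approved(e,b).
Restrictor pairs: (e1,b3) ✓  (e1,b4) ✓  (e1,b5) ✓  (e1,b6) ✓  (e2,b5) ✗  (e2,b7) ✓  (e3,b4) ✓  (e4,b7) ✓  (e6,b1) ✓  (e6,b6) ✓  (e6,b8) ✓
Counterexamples (restrictor pairs failing the scope): 1.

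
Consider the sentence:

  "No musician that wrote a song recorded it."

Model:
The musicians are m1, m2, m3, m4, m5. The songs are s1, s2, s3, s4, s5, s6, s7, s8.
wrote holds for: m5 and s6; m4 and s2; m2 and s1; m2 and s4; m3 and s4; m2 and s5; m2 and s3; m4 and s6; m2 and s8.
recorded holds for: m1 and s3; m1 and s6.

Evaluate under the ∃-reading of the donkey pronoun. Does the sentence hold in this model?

True

"it" takes "a song" as antecedent — a donkey pronoun bound across the clause boundary.
Truth condition: for no (m,s) with wrote(m,s) does recorded(m,s) hold.
Restrictor pairs — does the scope hold? (m2,s1):fails  (m2,s3):fails  (m2,s4):fails  (m2,s5):fails  (m2,s8):fails  (m3,s4):fails  (m4,s2):fails  (m4,s6):fails  (m5,s6):fails
Scope holds for no restrictor pair, so the sentence is true.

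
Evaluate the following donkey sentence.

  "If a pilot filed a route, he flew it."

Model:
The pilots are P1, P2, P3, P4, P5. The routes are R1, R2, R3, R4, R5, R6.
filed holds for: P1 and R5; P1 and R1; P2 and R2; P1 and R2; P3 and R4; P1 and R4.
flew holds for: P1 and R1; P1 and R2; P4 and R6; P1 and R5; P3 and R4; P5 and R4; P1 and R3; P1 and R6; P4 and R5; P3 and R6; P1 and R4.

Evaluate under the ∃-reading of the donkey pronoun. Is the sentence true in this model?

False

"it" takes "a route" as antecedent — a donkey pronoun bound across the clause boundary.
Weak reading: every pilot p with some filed-route has at least one filed-route r such that flew(p,r).
Per pilot: P1:✓  P2:✗  P3:✓
P2 has no witness among its filed-routes.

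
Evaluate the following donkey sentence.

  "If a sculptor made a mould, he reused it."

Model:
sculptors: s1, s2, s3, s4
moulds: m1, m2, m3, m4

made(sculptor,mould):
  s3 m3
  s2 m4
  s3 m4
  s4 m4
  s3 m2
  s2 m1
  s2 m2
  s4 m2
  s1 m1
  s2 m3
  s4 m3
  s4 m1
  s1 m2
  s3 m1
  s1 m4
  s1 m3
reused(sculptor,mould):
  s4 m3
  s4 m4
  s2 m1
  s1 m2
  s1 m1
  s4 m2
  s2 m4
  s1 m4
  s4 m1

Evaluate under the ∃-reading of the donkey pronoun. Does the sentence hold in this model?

False

"it" takes "a mould" as antecedent — a donkey pronoun bound across the clause boundary.
Weak reading: every sculptor s with some made-mould has at least one made-mould m such that reused(s,m).
Per sculptor: s1:✓  s2:✓  s3:✗  s4:✓
s3 has no witness among its made-moulds.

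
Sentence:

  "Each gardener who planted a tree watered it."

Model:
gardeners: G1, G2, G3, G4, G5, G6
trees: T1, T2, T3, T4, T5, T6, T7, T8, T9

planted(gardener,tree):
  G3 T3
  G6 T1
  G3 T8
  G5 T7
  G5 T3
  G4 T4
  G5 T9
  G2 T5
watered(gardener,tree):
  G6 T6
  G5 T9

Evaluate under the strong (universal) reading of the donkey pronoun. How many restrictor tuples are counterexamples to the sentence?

7

"it" takes "a tree" as antecedent — a donkey pronoun bound across the clause boundary.
Strong reading: for every (g,t) with planted(g,t), watered(g,t).
Restrictor pairs: (G2,T5) ✗  (G3,T3) ✗  (G3,T8) ✗  (G4,T4) ✗  (G5,T3) ✗  (G5,T7) ✗  (G5,T9) ✓  (G6,T1) ✗
Counterexamples (restrictor pairs failing the scope): 7.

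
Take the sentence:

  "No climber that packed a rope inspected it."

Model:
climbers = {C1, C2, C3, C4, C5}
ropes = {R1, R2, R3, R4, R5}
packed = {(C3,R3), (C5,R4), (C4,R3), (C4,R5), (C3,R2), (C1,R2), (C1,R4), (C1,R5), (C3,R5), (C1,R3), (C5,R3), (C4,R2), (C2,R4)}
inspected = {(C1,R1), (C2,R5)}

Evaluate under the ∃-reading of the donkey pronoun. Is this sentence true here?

"it" takes "a rope" as antecedent — a donkey pronoun bound across the clause boundary.
Truth condition: for no (c,r) with packed(c,r) does inspected(c,r) hold.
Restrictor pairs — does the scope hold? (C1,R2):fails  (C1,R3):fails  (C1,R4):fails  (C1,R5):fails  (C2,R4):fails  (C3,R2):fails  (C3,R3):fails  (C3,R5):fails  (C4,R2):fails  (C4,R3):fails  (C4,R5):fails  (C5,R3):fails  (C5,R4):fails
Scope holds for no restrictor pair, so the sentence is true.

True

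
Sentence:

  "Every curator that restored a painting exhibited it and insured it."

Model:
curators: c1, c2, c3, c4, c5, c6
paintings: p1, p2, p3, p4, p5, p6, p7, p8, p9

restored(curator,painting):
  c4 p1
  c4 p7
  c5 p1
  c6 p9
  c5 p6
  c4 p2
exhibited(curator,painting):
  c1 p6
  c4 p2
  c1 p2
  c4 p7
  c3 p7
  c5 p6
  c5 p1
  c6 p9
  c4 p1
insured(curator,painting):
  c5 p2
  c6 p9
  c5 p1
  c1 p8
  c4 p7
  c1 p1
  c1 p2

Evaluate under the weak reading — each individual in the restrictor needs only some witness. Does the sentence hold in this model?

True

"it" takes "a painting" as antecedent — a donkey pronoun bound across the clause boundary.
Weak reading: every curator c with some restored-painting has at least one restored-painting p such that exhibited(c,p) ∧ insured(c,p).
Per curator: c4:✓  c5:✓  c6:✓
Every curator in the restrictor has a witness.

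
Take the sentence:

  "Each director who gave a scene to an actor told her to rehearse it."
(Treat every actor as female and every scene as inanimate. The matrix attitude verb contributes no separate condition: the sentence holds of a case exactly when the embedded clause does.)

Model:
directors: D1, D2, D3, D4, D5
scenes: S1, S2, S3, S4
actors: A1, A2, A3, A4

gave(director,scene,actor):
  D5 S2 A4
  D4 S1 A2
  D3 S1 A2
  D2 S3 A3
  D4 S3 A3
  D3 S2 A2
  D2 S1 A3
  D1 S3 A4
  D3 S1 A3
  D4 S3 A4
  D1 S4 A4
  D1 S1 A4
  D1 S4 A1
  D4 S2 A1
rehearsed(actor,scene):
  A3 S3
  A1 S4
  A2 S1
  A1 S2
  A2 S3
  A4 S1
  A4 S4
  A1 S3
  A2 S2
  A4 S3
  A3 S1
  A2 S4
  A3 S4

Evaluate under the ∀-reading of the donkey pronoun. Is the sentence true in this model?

False

"her" takes "an actor" as antecedent and "it" takes "a scene"; both are donkey pronouns co-varying with the restrictor.
Strong reading: for every (d,s,a) with gave(d,s,a), rehearsed(a,s).
Restrictor triples: (D1,S1,A4)→rehearsed(A4,S1) ✓  (D1,S3,A4)→rehearsed(A4,S3) ✓  (D1,S4,A1)→rehearsed(A1,S4) ✓  (D1,S4,A4)→rehearsed(A4,S4) ✓  (D2,S1,A3)→rehearsed(A3,S1) ✓  (D2,S3,A3)→rehearsed(A3,S3) ✓  (D3,S1,A2)→rehearsed(A2,S1) ✓  (D3,S1,A3)→rehearsed(A3,S1) ✓  (D3,S2,A2)→rehearsed(A2,S2) ✓  (D4,S1,A2)→rehearsed(A2,S1) ✓  (D4,S2,A1)→rehearsed(A1,S2) ✓  (D4,S3,A3)→rehearsed(A3,S3) ✓  (D4,S3,A4)→rehearsed(A4,S3) ✓  (D5,S2,A4)→rehearsed(A4,S2) ✗
Counterexample: (D5,S2,A4) — rehearsed(A4,S2) does not hold.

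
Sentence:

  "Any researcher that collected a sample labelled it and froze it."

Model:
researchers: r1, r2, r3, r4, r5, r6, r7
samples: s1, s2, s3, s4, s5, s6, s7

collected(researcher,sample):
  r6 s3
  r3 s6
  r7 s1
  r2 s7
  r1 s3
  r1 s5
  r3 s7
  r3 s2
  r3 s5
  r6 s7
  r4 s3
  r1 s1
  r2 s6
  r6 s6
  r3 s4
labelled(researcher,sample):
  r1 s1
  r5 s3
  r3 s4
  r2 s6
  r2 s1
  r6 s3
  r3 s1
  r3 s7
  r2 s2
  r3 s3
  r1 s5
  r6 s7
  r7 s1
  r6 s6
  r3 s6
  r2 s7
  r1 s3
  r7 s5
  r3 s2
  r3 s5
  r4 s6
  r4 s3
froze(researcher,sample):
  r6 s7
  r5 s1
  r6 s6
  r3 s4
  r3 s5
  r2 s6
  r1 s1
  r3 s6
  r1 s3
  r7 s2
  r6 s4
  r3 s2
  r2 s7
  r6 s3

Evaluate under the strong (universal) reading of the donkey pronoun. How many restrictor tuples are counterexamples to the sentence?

4

"it" takes "a sample" as antecedent — a donkey pronoun bound across the clause boundary.
Strong reading: for every (r,s) with collected(r,s), labelled(r,s) ∧ froze(r,s).
Restrictor pairs: (r1,s1) ✓  (r1,s3) ✓  (r1,s5) ✗  (r2,s6) ✓  (r2,s7) ✓  (r3,s2) ✓  (r3,s4) ✓  (r3,s5) ✓  (r3,s6) ✓  (r3,s7) ✗  (r4,s3) ✗  (r6,s3) ✓  (r6,s6) ✓  (r6,s7) ✓  (r7,s1) ✗
Counterexamples (restrictor pairs failing the scope): 4.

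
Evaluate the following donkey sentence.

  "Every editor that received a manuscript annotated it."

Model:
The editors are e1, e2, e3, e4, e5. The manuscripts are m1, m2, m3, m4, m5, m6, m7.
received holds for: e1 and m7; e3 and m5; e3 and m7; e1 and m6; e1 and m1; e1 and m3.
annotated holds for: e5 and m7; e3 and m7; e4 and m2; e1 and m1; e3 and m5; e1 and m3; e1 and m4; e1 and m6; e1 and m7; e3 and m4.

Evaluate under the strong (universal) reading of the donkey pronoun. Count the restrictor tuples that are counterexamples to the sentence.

0

"it" takes "a manuscript" as antecedent — a donkey pronoun bound across the clause boundary.
Strong reading: for every (e,m) with received(e,m), annotated(e,m).
Restrictor pairs: (e1,m1) ✓  (e1,m3) ✓  (e1,m6) ✓  (e1,m7) ✓  (e3,m5) ✓  (e3,m7) ✓
Counterexamples (restrictor pairs failing the scope): 0.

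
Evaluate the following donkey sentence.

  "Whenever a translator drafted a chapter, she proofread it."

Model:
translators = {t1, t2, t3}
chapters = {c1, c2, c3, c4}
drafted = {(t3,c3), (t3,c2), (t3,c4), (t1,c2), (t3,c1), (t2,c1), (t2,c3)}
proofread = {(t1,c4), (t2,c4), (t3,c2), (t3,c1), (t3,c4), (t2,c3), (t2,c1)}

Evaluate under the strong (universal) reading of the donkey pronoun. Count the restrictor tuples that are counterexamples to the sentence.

"it" takes "a chapter" as antecedent — a donkey pronoun bound across the clause boundary.
Strong reading: for every (t,c) with drafted(t,c), proofread(t,c).
Restrictor pairs: (t1,c2) ✗  (t2,c1) ✓  (t2,c3) ✓  (t3,c1) ✓  (t3,c2) ✓  (t3,c3) ✗  (t3,c4) ✓
Counterexamples (restrictor pairs failing the scope): 2.

2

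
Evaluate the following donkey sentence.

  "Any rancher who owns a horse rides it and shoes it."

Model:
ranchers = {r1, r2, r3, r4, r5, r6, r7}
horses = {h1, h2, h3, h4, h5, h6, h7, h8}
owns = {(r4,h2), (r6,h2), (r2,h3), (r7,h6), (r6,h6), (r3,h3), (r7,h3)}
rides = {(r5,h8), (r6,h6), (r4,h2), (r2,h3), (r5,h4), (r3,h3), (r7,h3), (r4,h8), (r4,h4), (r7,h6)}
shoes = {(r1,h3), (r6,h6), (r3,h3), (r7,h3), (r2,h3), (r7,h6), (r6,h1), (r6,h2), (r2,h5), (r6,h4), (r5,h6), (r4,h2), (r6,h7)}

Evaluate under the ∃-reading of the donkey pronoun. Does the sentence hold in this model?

"it" takes "a horse" as antecedent — a donkey pronoun bound across the clause boundary.
Weak reading: every rancher r with some owns-horse has at least one owns-horse h such that rides(r,h) ∧ shoes(r,h).
Per rancher: r2:✓  r3:✓  r4:✓  r6:✓  r7:✓
Every rancher in the restrictor has a witness.

True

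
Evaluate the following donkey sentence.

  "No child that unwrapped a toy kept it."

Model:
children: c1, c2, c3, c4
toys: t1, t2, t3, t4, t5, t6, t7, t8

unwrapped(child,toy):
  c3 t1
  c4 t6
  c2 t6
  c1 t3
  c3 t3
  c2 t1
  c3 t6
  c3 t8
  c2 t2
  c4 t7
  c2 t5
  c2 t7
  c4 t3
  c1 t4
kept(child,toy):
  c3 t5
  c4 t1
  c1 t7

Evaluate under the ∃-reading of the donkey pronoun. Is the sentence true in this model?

True

"it" takes "a toy" as antecedent — a donkey pronoun bound across the clause boundary.
Truth condition: for no (c,t) with unwrapped(c,t) does kept(c,t) hold.
Restrictor pairs — does the scope hold? (c1,t3):fails  (c1,t4):fails  (c2,t1):fails  (c2,t2):fails  (c2,t5):fails  (c2,t6):fails  (c2,t7):fails  (c3,t1):fails  (c3,t3):fails  (c3,t6):fails  (c3,t8):fails  (c4,t3):fails  (c4,t6):fails  (c4,t7):fails
Scope holds for no restrictor pair, so the sentence is true.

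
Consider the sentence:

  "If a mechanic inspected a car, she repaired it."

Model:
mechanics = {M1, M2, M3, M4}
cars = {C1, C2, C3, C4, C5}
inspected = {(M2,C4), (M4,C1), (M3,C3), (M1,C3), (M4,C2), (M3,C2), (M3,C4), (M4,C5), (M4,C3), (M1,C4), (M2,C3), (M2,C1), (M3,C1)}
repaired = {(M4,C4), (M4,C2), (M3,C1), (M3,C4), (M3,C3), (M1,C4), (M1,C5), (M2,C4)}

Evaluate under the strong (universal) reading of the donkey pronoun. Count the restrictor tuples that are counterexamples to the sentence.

"it" takes "a car" as antecedent — a donkey pronoun bound across the clause boundary.
Strong reading: for every (m,c) with inspected(m,c), repaired(m,c).
Restrictor pairs: (M1,C3) ✗  (M1,C4) ✓  (M2,C1) ✗  (M2,C3) ✗  (M2,C4) ✓  (M3,C1) ✓  (M3,C2) ✗  (M3,C3) ✓  (M3,C4) ✓  (M4,C1) ✗  (M4,C2) ✓  (M4,C3) ✗  (M4,C5) ✗
Counterexamples (restrictor pairs failing the scope): 7.

7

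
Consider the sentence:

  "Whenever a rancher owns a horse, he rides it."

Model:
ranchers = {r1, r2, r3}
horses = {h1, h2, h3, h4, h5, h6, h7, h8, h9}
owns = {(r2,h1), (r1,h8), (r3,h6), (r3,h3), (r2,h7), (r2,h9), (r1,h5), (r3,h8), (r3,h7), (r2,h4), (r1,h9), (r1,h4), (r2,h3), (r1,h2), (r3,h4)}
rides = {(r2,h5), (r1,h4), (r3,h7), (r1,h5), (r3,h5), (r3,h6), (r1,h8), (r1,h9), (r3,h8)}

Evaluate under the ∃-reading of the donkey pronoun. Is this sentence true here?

"it" takes "a horse" as antecedent — a donkey pronoun bound across the clause boundary.
Weak reading: every rancher r with some owns-horse has at least one owns-horse h such that rides(r,h).
Per rancher: r1:✓  r2:✗  r3:✓
r2 has no witness among its owns-horses.

False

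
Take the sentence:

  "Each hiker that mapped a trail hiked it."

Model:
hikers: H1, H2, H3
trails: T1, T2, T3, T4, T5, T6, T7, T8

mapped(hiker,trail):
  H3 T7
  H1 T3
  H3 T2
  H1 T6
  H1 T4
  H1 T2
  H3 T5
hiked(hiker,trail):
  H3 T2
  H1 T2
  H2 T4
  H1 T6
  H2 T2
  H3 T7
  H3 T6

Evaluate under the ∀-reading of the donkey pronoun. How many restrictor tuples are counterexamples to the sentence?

3

"it" takes "a trail" as antecedent — a donkey pronoun bound across the clause boundary.
Strong reading: for every (h,t) with mapped(h,t), hiked(h,t).
Restrictor pairs: (H1,T2) ✓  (H1,T3) ✗  (H1,T4) ✗  (H1,T6) ✓  (H3,T2) ✓  (H3,T5) ✗  (H3,T7) ✓
Counterexamples (restrictor pairs failing the scope): 3.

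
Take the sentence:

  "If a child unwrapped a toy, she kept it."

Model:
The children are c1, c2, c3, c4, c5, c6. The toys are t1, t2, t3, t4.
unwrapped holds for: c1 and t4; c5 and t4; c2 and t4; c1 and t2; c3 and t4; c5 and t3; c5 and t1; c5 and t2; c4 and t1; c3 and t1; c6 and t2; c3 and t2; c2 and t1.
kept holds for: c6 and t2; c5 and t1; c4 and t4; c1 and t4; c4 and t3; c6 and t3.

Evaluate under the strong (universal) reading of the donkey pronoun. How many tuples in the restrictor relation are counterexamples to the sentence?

10

"it" takes "a toy" as antecedent — a donkey pronoun bound across the clause boundary.
Strong reading: for every (c,t) with unwrapped(c,t), kept(c,t).
Restrictor pairs: (c1,t2) ✗  (c1,t4) ✓  (c2,t1) ✗  (c2,t4) ✗  (c3,t1) ✗  (c3,t2) ✗  (c3,t4) ✗  (c4,t1) ✗  (c5,t1) ✓  (c5,t2) ✗  (c5,t3) ✗  (c5,t4) ✗  (c6,t2) ✓
Counterexamples (restrictor pairs failing the scope): 10.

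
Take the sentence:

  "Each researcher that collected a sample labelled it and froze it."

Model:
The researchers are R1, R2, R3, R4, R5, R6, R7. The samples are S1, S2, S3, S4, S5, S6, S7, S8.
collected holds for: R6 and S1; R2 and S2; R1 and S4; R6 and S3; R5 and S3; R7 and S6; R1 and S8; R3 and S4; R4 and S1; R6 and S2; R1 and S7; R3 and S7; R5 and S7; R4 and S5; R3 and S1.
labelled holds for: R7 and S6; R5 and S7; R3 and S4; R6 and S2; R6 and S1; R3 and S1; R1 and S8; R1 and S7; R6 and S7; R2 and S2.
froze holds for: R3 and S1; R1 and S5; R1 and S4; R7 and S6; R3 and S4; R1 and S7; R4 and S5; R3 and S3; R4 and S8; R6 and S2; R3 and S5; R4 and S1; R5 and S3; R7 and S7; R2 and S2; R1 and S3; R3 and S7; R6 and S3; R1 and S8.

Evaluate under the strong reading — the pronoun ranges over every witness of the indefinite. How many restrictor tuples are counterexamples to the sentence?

"it" takes "a sample" as antecedent — a donkey pronoun bound across the clause boundary.
Strong reading: for every (r,s) with collected(r,s), labelled(r,s) ∧ froze(r,s).
Restrictor pairs: (R1,S4) ✗  (R1,S7) ✓  (R1,S8) ✓  (R2,S2) ✓  (R3,S1) ✓  (R3,S4) ✓  (R3,S7) ✗  (R4,S1) ✗  (R4,S5) ✗  (R5,S3) ✗  (R5,S7) ✗  (R6,S1) ✗  (R6,S2) ✓  (R6,S3) ✗  (R7,S6) ✓
Counterexamples (restrictor pairs failing the scope): 8.

8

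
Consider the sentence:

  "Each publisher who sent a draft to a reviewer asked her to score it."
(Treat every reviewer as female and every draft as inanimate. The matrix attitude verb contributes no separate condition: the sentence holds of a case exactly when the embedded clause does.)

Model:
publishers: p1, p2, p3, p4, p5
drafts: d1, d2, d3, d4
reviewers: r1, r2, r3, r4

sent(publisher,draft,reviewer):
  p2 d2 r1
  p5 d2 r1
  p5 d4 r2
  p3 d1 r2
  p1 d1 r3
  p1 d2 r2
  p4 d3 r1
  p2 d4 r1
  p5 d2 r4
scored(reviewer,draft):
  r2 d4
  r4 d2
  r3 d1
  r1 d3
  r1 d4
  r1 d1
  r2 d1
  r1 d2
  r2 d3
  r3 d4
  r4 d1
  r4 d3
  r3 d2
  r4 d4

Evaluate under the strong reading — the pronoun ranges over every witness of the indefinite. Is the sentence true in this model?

"her" takes "a reviewer" as antecedent and "it" takes "a draft"; both are donkey pronouns co-varying with the restrictor.
Strong reading: for every (p,d,r) with sent(p,d,r), scored(r,d).
Restrictor triples: (p1,d1,r3)→scored(r3,d1) ✓  (p1,d2,r2)→scored(r2,d2) ✗  (p2,d2,r1)→scored(r1,d2) ✓  (p2,d4,r1)→scored(r1,d4) ✓  (p3,d1,r2)→scored(r2,d1) ✓  (p4,d3,r1)→scored(r1,d3) ✓  (p5,d2,r1)→scored(r1,d2) ✓  (p5,d2,r4)→scored(r4,d2) ✓  (p5,d4,r2)→scored(r2,d4) ✓
Counterexample: (p1,d2,r2) — scored(r2,d2) does not hold.

False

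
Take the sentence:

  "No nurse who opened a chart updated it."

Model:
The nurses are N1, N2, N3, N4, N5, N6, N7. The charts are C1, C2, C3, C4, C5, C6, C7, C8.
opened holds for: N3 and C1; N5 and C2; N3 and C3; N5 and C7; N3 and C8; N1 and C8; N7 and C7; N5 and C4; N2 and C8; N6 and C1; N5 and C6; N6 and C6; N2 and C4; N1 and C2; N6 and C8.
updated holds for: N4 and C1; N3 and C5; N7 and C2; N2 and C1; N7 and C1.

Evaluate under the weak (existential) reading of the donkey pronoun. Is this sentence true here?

"it" takes "a chart" as antecedent — a donkey pronoun bound across the clause boundary.
Truth condition: for no (n,c) with opened(n,c) does updated(n,c) hold.
Restrictor pairs — does the scope hold? (N1,C2):fails  (N1,C8):fails  (N2,C4):fails  (N2,C8):fails  (N3,C1):fails  (N3,C3):fails  (N3,C8):fails  (N5,C2):fails  (N5,C4):fails  (N5,C6):fails  (N5,C7):fails  (N6,C1):fails  (N6,C6):fails  (N6,C8):fails  (N7,C7):fails
Scope holds for no restrictor pair, so the sentence is true.

True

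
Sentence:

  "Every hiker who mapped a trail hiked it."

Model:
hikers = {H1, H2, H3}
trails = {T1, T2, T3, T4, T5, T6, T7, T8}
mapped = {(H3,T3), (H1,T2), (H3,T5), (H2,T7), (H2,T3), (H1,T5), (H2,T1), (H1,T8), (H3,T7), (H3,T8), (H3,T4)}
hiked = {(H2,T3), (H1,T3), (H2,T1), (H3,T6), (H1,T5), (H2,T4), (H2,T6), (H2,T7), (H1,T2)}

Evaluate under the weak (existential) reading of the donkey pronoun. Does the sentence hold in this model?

"it" takes "a trail" as antecedent — a donkey pronoun bound across the clause boundary.
Weak reading: every hiker h with some mapped-trail has at least one mapped-trail t such that hiked(h,t).
Per hiker: H1:✓  H2:✓  H3:✗
H3 has no witness among its mapped-trails.

False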